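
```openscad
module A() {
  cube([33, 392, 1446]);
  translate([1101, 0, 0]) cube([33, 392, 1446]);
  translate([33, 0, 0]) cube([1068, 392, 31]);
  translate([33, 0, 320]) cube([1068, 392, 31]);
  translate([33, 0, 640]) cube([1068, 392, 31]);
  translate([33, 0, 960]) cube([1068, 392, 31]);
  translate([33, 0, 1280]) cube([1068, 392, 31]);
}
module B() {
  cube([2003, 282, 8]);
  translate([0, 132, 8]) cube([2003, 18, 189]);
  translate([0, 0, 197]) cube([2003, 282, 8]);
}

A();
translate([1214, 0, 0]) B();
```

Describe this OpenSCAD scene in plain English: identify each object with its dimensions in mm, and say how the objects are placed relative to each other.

A is a bookshelf 1134 mm wide overall, 392 mm deep and 1446 mm tall. The two sides are 33 mm thick vertical panels. 5 horizontal shelves of 31 mm thickness span between the inner faces of the sides; the lowest shelf sits on the floor and shelves are stacked with a clear vertical gap of 289 mm between each pair.

B is an I-beam lying along x, 2003 mm long. Overall section height 205 mm. Two flanges 282 mm wide (y) and 8 mm thick, one on the floor and one at the top; a web 18 mm thick runs between them, centred on the flange width.

The I-beam is on the floor beside the bookshelf on its +x side.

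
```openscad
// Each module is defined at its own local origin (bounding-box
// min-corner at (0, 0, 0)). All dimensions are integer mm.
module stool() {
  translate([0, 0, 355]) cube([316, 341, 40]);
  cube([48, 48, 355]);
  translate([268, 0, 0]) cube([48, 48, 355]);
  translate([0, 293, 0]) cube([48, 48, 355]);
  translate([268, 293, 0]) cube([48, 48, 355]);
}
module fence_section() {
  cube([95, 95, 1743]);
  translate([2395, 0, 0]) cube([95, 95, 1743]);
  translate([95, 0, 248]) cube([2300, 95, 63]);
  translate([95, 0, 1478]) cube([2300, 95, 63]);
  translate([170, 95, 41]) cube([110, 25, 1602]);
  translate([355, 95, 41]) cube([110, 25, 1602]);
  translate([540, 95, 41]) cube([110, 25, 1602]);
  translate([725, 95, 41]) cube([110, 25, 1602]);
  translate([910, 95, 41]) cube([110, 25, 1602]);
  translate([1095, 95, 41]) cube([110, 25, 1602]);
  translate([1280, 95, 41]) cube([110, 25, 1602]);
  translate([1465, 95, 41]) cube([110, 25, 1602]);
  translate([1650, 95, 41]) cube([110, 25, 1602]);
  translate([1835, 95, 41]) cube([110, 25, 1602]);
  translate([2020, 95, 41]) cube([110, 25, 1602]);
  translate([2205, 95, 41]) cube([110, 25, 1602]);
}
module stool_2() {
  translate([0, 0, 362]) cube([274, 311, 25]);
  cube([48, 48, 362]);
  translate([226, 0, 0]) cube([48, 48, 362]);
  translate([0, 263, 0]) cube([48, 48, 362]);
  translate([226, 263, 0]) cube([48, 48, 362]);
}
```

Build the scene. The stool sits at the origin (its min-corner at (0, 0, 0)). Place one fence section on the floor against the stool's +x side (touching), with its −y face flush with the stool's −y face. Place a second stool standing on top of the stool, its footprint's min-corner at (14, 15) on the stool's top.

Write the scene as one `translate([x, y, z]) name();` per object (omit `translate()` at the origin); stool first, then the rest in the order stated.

stool();
translate([316, 0, 0]) fence_section();
translate([14, 15, 395]) stool_2();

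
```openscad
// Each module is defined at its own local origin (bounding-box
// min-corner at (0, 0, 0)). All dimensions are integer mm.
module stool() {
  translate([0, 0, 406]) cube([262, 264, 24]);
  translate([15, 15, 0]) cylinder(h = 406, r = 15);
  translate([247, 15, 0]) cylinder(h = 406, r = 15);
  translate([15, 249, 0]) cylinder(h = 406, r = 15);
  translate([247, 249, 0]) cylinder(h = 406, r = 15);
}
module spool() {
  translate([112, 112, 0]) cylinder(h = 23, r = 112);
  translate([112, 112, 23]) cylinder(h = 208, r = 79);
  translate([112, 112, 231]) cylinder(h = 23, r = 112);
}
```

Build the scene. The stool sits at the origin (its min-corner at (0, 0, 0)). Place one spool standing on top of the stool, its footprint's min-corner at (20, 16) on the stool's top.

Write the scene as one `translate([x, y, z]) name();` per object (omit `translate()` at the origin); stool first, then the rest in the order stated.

stool();
translate([20, 16, 430]) spool();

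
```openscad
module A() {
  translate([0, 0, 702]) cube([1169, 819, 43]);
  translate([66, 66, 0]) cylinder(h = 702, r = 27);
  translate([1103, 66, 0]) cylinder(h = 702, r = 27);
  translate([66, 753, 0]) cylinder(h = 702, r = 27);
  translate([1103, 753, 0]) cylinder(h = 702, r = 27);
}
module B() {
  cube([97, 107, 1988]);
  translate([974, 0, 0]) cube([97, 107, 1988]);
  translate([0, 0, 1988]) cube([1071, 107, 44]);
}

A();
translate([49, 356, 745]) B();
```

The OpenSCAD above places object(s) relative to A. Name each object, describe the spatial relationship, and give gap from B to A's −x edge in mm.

A is a table. B is a door frame. The door frame is on top of the table, centred. The gap from the door frame to the table's −x edge is 49 mm.

The door frame's min-x is at 49; the table's min-x is 0; gap = 49 mm.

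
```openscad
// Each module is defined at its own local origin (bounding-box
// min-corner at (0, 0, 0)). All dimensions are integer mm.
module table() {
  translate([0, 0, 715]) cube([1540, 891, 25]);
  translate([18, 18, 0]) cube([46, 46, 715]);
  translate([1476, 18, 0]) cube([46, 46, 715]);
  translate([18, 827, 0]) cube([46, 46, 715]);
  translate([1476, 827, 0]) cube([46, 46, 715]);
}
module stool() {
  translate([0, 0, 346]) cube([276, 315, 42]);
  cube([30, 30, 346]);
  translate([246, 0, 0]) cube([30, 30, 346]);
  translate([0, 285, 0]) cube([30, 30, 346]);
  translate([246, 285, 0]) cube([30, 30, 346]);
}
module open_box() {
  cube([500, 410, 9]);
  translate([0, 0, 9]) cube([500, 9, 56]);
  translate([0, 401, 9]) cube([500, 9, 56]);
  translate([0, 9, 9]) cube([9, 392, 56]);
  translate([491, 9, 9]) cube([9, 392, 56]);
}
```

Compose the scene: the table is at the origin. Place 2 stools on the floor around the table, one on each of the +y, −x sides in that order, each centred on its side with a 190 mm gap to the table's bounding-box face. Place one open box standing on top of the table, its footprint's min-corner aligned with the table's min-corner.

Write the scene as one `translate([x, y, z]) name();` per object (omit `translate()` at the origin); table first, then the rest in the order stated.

table();
translate([632, 1081, 0]) stool();
translate([-466, 288, 0]) stool();
translate([0, 0, 740]) open_box();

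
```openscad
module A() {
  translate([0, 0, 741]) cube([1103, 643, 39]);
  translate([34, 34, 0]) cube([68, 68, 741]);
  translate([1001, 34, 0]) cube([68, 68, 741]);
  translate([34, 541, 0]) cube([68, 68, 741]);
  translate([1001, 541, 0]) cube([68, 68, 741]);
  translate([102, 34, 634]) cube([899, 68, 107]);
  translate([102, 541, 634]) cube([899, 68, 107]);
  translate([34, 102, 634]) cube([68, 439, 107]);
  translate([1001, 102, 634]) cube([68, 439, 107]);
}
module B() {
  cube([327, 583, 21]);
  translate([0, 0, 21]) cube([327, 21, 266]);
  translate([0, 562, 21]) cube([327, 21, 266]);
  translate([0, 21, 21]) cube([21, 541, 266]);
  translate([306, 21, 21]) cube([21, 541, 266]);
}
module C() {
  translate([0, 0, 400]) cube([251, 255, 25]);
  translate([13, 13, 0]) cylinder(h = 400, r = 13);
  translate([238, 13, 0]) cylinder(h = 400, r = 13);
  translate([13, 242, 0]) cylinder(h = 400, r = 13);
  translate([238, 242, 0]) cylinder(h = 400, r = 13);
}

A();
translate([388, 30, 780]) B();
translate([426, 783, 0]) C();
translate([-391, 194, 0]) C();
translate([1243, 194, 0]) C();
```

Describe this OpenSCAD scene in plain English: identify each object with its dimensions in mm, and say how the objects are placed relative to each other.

A is a table with a 1103×643 mm rectangular top, 39 mm thick, top surface at z = 780 mm, supported by four 68×68 mm square legs, each inset 34 mm from the nearest pair of top edges, running from the floor. Four apron rails, 68 mm thick and 107 mm tall, run between adjacent legs with their top edges flush with the underside of the top and their outer faces flush with the legs' outer faces.

B is an open-topped rectangular box: outside dimensions 327×583×287 mm, with a uniform wall and base thickness of 21 mm. The base is a full 327×583 slab on the floor; four walls sit on top of the base. The front and back walls (the −y and +y sides) span the full width; the two side walls fit between them.

C is a four-legged stool. The seat is a 251×255×25 mm slab whose top surface is at z = 425 mm; four round legs, each 26 mm in diameter, run from the floor (z = 0) to the underside of the seat, each leg's axis is inset half a diameter from the nearest pair of seat edges (so the leg's bounding box is flush with the corner).

The open box is on top of the table, centred. Three stools sit around the table at the +y, −x, +x sides.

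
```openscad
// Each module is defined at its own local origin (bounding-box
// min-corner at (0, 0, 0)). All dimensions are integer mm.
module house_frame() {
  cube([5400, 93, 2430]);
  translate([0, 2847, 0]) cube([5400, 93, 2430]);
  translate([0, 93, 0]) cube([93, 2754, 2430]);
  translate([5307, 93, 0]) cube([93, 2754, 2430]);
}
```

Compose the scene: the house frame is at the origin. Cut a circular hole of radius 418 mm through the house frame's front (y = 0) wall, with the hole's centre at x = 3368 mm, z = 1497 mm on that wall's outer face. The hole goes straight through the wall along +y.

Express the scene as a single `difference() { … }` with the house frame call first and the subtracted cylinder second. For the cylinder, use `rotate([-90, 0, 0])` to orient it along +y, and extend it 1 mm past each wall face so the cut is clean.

difference() {
  house_frame();
  translate([3368, -1, 1497]) rotate([-90, 0, 0]) cylinder(h = 95, r = 418);
}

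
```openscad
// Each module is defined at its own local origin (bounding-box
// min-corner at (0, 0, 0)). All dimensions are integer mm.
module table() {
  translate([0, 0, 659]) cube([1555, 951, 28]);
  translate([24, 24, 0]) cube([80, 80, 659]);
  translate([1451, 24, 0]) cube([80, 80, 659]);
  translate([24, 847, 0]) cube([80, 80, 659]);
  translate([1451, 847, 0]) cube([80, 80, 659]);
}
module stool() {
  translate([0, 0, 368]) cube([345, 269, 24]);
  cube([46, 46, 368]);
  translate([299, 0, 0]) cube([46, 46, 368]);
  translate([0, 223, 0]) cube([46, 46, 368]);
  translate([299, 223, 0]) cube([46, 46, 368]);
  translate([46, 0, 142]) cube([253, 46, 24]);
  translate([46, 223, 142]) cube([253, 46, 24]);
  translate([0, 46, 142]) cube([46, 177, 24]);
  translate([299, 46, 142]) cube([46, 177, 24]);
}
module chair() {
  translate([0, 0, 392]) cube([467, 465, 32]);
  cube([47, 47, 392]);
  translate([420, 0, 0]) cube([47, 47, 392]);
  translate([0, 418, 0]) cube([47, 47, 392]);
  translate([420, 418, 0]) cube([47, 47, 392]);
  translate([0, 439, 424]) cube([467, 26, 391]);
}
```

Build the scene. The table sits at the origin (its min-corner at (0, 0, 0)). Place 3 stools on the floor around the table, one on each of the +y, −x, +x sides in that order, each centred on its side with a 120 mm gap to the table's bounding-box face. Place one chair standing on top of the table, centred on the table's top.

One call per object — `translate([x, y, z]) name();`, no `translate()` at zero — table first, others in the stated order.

table();
translate([605, 1071, 0]) stool();
translate([-465, 341, 0]) stool();
translate([1675, 341, 0]) stool();
translate([544, 243, 687]) chair();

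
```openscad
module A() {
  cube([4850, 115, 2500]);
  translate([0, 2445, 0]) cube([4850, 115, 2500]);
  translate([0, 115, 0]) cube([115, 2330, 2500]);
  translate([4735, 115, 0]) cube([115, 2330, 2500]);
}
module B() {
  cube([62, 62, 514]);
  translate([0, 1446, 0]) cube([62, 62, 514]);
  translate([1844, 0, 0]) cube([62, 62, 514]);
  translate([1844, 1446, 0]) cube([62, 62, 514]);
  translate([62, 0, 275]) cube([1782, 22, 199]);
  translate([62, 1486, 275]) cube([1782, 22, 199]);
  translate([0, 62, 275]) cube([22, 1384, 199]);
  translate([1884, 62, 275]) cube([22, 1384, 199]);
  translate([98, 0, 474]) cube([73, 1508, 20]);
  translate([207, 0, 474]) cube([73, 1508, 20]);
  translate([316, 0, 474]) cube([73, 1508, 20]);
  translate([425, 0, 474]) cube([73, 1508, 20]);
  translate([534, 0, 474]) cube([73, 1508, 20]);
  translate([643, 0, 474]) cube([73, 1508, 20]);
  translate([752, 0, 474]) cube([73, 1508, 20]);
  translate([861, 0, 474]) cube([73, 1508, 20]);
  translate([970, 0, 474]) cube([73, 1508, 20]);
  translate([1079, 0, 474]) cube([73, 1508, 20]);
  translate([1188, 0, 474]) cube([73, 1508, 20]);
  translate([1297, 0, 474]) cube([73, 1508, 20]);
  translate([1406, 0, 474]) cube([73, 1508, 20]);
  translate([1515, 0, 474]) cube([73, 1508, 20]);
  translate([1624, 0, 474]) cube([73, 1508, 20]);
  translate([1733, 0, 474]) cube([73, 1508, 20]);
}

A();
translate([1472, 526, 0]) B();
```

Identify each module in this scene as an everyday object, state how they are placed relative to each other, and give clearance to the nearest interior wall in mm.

Clearances: x = 1357, y = 411; minimum 411 mm.

A is a house frame. B is a bed frame. The bed frame sits inside the house frame, centred. The clearance to the nearest interior wall is 411 mm.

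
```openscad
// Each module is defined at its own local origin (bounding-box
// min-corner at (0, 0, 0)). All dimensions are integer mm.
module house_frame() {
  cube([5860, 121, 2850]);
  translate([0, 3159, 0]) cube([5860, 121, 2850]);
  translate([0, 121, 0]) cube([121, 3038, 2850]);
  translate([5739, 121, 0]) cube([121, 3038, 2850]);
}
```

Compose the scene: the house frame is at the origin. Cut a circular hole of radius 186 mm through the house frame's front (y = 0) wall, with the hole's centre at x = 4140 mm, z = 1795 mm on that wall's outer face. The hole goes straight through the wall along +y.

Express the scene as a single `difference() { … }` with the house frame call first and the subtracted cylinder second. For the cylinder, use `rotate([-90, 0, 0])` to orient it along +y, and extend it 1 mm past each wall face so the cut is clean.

difference() {
  house_frame();
  translate([4140, -1, 1795]) rotate([-90, 0, 0]) cylinder(h = 123, r = 186);
}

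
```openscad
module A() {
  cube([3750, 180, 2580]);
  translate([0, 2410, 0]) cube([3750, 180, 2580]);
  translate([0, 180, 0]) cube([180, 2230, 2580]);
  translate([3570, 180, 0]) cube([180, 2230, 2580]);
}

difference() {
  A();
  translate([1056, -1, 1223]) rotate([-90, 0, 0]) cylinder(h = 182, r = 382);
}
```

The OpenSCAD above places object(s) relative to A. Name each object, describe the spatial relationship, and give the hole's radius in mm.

A is a house frame. The house frame has a circular hole through its front wall. The hole's radius is 382 mm.

The subtracted cylinder has r = 382 mm.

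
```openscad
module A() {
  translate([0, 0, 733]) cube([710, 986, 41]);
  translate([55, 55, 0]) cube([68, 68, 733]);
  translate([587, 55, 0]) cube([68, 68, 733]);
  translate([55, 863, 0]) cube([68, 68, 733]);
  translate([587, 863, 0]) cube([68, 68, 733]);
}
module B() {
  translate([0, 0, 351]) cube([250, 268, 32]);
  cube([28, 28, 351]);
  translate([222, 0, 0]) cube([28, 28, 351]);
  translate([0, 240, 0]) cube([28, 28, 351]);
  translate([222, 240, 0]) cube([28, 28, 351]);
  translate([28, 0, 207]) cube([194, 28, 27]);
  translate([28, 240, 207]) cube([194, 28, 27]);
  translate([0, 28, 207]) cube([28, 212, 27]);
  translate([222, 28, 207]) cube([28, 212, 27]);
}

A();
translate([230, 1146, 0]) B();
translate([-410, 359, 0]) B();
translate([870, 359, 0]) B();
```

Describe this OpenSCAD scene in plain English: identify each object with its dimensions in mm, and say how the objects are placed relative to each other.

A is a table with a 710×986 mm rectangular top, 41 mm thick, top surface at z = 774 mm, supported by four 68×68 mm square legs, each inset 55 mm from the nearest pair of top edges, running from the floor.

B is a simple wooden stool: a rectangular seat 250 mm (x) by 268 mm (y), 32 mm thick, top face at z = 383 mm, on four square legs, each 28×28 mm in cross-section. The legs rest on z = 0, each flush with a corner of the seat. Four stretchers, 28 mm wide and 27 mm tall, connect adjacent legs with their undersides at z = 207 mm, each running between the inner faces of the legs it joins and aligned with the legs' outer faces on the other axis.

Three stools sit around the table at the +y, −x, +x sides.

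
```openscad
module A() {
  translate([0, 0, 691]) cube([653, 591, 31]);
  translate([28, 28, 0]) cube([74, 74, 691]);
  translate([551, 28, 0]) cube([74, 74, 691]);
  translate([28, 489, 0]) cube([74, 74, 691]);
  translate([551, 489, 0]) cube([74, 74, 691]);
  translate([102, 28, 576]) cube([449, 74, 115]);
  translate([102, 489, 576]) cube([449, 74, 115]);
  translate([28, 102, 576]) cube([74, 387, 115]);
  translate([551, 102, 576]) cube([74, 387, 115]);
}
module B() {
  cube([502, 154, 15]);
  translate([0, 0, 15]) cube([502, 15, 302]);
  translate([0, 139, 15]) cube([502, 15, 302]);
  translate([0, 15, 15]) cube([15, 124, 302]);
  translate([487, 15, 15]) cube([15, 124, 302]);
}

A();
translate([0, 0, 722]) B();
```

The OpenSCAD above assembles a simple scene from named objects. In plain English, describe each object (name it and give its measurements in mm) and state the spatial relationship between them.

A is a rectangular dining table. The top is 653×591×31 mm with its upper surface at z = 722 mm. It stands on four 74×74 mm square legs, each inset 28 mm from the nearest pair of top edges, running from the floor to the underside of the top. Four apron rails, 74 mm thick and 115 mm tall, run between adjacent legs with their top edges flush with the underside of the top and their outer faces flush with the legs' outer faces.

B is an open-topped rectangular box: outside dimensions 502×154×317 mm, with a uniform wall and base thickness of 15 mm. The base is a full 502×154 slab on the floor; four walls sit on top of the base. The front and back walls (the −y and +y sides) span the full width; the two side walls fit between them.

The open box is on top of the table.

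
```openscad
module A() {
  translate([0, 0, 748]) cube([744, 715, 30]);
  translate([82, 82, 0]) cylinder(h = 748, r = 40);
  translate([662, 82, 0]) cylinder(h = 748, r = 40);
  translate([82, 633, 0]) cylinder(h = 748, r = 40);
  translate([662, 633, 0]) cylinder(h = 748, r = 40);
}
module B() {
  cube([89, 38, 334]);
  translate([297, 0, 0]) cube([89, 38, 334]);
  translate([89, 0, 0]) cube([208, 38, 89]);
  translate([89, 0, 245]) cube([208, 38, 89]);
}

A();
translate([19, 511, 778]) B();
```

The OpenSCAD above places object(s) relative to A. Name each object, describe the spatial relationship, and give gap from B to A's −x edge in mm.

A is a table. B is a picture frame. The picture frame is on top of the table. The gap from the picture frame to the table's −x edge is 19 mm.

The picture frame's min-x is at 19; the table's min-x is 0; gap = 19 mm.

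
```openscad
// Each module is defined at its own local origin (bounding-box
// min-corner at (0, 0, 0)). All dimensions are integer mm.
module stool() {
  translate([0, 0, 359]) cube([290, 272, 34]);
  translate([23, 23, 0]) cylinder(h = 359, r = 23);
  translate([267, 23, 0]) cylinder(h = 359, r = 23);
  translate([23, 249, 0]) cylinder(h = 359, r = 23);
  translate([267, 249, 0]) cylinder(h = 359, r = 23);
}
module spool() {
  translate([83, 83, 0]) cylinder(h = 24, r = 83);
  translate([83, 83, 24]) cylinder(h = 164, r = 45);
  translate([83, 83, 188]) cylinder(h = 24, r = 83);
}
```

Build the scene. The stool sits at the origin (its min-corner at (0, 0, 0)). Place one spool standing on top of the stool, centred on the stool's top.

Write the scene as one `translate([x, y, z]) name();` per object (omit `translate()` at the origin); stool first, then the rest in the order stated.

stool();
translate([62, 53, 393]) spool();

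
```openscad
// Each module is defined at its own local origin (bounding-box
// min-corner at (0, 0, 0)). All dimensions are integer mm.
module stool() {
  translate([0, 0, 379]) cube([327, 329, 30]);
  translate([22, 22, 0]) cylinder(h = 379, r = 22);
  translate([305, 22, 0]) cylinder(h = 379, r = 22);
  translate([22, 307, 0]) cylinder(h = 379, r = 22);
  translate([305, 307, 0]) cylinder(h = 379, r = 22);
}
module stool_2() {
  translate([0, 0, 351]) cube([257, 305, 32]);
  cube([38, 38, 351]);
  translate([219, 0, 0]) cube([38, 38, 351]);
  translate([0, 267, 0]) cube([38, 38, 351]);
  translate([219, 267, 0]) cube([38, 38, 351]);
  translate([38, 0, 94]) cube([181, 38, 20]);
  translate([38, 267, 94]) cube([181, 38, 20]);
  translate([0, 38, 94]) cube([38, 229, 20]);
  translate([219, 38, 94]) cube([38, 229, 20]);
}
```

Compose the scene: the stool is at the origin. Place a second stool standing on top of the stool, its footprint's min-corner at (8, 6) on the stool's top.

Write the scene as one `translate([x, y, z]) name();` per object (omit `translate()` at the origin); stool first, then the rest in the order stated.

stool();
translate([8, 6, 409]) stool_2();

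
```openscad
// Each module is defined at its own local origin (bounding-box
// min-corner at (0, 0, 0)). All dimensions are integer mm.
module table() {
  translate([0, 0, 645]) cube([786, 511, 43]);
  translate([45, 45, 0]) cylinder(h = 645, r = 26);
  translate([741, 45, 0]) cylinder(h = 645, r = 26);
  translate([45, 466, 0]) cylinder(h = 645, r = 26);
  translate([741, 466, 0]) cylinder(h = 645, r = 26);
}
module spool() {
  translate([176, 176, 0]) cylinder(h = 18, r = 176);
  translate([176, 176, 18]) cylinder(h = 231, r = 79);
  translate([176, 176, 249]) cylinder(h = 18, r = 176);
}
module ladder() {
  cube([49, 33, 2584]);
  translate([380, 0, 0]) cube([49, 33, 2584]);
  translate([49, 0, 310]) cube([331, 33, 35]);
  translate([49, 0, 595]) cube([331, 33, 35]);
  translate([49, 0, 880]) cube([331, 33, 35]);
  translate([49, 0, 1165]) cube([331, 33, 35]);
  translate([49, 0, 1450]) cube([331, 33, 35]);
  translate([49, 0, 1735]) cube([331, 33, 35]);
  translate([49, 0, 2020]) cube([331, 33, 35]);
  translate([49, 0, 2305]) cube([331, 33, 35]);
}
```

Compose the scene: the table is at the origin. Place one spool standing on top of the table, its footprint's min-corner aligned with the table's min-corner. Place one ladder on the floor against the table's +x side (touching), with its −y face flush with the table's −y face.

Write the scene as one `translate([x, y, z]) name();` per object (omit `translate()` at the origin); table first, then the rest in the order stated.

table();
translate([0, 0, 688]) spool();
translate([786, 0, 0]) ladder();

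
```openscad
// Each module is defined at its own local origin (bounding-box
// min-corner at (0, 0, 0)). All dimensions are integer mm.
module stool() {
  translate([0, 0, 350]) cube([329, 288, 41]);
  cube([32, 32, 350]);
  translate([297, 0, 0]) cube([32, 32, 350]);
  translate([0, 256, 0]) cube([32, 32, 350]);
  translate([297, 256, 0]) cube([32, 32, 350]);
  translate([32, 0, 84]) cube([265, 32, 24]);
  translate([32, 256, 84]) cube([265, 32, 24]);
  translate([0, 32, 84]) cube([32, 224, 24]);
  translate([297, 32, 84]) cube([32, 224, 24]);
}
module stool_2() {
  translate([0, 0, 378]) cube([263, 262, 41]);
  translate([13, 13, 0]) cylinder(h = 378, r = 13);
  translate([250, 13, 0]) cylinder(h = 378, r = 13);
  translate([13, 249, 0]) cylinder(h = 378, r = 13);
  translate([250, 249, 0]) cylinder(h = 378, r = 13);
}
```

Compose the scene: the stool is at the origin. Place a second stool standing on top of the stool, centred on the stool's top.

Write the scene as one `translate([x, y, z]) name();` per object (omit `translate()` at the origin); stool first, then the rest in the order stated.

stool();
translate([33, 13, 391]) stool_2();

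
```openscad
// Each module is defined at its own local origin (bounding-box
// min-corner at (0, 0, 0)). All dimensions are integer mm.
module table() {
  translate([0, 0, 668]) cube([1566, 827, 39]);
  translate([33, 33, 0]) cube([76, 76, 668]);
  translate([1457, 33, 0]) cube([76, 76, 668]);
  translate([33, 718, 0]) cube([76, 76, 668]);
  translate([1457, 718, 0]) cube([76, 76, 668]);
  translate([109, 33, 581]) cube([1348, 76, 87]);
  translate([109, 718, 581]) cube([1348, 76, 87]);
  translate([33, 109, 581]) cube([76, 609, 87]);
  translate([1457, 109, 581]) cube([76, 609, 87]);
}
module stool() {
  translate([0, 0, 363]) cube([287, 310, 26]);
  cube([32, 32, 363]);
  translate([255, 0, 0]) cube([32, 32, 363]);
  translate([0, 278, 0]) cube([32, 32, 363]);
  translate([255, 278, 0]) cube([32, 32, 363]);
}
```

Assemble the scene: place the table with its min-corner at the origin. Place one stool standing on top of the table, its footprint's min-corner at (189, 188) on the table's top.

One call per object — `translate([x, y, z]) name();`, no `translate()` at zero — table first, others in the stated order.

table();
translate([189, 188, 707]) stool();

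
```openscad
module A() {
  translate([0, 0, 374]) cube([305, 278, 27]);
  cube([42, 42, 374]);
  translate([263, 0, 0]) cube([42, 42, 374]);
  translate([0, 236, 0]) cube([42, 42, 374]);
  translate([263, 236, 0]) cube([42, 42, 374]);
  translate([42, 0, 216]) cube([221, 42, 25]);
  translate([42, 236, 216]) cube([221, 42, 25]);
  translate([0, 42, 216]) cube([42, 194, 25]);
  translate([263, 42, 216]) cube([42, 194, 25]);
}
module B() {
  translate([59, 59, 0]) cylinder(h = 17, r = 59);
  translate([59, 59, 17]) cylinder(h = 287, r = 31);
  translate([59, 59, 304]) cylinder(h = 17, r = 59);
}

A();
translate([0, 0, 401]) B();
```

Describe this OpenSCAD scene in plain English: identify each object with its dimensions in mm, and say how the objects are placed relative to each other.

A is a four-legged stool. The seat is 305×278 mm, 27 mm thick, top at z = 401 mm. It stands on four square legs, each 42×42 mm in cross-section, from z = 0 to the seat underside, each flush with a corner of the seat. Four stretchers, 42 mm wide and 25 mm tall, connect adjacent legs with their undersides at z = 216 mm, each running between the inner faces of the legs it joins and aligned with the legs' outer faces on the other axis.

B is a spool: two coaxial disc flanges of radius 59 mm and thickness 17 mm, joined by a core cylinder of radius 31 mm and height 287 mm. The lower flange rests on z = 0 and the three cylinders share a vertical axis.

The spool is on top of the stool.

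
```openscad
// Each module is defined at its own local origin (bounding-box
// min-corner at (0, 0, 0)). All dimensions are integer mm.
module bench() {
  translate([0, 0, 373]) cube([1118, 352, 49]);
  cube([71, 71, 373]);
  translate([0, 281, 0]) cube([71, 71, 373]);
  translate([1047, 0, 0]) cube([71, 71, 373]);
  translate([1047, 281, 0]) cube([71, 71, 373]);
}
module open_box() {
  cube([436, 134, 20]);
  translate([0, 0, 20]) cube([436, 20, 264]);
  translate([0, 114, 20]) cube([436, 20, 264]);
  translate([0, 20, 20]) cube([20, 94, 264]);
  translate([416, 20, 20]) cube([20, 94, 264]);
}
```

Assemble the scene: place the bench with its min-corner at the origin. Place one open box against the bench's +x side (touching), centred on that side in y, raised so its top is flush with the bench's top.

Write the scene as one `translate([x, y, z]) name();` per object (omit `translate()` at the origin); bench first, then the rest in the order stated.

bench();
translate([1118, 109, 138]) open_box();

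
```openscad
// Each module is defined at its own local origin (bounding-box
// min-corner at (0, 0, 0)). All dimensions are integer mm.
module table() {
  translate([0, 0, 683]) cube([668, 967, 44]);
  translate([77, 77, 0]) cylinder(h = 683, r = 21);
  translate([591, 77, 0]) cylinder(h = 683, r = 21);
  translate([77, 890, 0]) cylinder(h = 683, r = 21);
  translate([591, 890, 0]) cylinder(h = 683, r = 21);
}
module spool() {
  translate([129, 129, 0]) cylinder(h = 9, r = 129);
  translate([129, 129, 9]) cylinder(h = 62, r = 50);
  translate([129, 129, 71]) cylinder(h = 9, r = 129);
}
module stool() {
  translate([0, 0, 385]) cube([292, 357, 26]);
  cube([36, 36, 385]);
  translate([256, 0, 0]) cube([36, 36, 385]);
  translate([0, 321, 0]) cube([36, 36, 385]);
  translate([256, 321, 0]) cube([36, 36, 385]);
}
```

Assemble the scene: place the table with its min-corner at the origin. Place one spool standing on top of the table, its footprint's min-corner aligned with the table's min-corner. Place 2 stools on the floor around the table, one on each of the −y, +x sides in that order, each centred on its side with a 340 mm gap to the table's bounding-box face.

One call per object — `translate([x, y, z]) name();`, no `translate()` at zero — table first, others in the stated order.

table();
translate([0, 0, 727]) spool();
translate([188, -697, 0]) stool();
translate([1008, 305, 0]) stool();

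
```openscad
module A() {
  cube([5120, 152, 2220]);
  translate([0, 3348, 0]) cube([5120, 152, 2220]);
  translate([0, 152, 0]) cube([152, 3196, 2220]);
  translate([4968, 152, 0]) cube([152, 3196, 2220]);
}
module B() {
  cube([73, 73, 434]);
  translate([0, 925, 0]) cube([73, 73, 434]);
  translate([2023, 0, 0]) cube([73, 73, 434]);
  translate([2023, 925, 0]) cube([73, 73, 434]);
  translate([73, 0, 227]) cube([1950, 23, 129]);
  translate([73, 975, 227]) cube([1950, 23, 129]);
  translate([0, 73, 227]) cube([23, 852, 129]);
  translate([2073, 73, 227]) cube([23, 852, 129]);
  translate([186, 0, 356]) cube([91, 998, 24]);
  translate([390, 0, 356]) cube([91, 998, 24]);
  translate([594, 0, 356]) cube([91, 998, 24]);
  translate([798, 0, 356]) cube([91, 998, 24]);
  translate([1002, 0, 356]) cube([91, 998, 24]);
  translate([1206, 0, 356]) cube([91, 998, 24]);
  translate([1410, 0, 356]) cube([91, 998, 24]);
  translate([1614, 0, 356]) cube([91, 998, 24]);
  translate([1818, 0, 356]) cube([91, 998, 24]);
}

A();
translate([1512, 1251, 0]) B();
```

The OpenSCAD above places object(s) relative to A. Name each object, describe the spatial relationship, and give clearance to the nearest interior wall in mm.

Clearances: x = 1360, y = 1099; minimum 1099 mm.

A is a house frame. B is a bed frame. The bed frame sits inside the house frame, centred. The clearance to the nearest interior wall is 1099 mm.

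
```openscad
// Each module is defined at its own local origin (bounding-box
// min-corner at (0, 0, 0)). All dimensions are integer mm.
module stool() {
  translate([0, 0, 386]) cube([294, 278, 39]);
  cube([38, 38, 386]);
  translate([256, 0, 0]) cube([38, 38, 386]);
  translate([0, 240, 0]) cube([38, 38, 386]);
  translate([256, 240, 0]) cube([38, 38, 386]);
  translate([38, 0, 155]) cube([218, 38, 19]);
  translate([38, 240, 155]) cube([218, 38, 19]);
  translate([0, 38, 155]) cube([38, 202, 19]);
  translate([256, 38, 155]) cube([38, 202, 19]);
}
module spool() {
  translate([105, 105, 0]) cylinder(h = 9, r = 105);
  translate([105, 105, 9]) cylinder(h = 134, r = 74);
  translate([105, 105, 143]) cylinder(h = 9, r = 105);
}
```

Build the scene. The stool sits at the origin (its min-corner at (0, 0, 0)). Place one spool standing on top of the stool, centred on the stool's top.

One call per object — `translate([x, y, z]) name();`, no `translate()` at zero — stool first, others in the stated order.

stool();
translate([42, 34, 425]) spool();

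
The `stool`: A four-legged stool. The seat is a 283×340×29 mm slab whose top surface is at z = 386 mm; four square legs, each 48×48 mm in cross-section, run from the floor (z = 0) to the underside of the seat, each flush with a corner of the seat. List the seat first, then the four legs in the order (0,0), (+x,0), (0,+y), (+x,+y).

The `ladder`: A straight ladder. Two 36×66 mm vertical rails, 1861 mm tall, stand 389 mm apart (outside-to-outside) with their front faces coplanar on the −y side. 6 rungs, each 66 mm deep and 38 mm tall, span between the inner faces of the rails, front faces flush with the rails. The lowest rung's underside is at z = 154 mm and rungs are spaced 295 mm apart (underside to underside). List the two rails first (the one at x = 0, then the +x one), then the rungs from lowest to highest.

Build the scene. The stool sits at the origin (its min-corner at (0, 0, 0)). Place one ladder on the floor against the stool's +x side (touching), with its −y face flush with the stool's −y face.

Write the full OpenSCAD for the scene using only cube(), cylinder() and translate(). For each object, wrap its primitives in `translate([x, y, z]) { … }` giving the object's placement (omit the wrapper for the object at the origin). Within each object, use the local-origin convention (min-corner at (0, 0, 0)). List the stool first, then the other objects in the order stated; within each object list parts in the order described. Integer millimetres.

translate([0, 0, 357]) cube([283, 340, 29]);
cube([48, 48, 357]);
translate([235, 0, 0]) cube([48, 48, 357]);
translate([0, 292, 0]) cube([48, 48, 357]);
translate([235, 292, 0]) cube([48, 48, 357]);
translate([283, 0, 0]) {
  cube([36, 66, 1861]);
  translate([353, 0, 0]) cube([36, 66, 1861]);
  translate([36, 0, 154]) cube([317, 66, 38]);
  translate([36, 0, 449]) cube([317, 66, 38]);
  translate([36, 0, 744]) cube([317, 66, 38]);
  translate([36, 0, 1039]) cube([317, 66, 38]);
  translate([36, 0, 1334]) cube([317, 66, 38]);
  translate([36, 0, 1629]) cube([317, 66, 38]);
}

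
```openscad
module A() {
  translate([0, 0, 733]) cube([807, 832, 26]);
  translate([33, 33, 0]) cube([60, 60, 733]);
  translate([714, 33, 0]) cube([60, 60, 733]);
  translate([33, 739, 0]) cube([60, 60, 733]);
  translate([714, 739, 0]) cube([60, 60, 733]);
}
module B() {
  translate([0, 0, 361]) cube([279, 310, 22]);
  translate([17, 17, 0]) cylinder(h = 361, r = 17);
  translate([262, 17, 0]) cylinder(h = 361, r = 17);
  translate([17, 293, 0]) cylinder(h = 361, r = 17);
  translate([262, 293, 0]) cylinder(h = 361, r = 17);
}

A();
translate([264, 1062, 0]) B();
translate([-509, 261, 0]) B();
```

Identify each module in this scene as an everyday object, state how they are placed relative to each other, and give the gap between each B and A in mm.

A is a table. B is a stool. Two stools sit around the table at the +y, −x sides. The gap between each stool and the table is 230 mm.

Each stool's nearest face is 230 mm from the table's bounding box.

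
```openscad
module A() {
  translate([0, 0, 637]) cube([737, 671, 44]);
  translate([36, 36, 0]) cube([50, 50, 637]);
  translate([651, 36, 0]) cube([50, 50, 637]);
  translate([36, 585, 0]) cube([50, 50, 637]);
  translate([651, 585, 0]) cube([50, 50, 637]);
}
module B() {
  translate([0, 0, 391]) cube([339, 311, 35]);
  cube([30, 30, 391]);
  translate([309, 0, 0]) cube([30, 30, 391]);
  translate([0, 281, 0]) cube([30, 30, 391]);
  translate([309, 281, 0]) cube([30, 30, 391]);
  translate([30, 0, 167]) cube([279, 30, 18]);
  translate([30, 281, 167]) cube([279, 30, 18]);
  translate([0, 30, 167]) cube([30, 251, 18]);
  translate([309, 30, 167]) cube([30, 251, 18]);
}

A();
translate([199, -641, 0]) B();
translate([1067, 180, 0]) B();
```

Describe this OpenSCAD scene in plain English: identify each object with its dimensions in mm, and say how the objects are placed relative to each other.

A is a table with a 737×671 mm rectangular top, 44 mm thick, top surface at z = 681 mm, supported by four 50×50 mm square legs, each inset 36 mm from the nearest pair of top edges, running from the floor.

B is a simple wooden stool: a rectangular seat 339 mm (x) by 311 mm (y), 35 mm thick, top face at z = 426 mm, on four square legs, each 30×30 mm in cross-section. The legs rest on z = 0, each flush with a corner of the seat. Four stretchers, 30 mm wide and 18 mm tall, connect adjacent legs with their undersides at z = 167 mm, each running between the inner faces of the legs it joins and aligned with the legs' outer faces on the other axis.

Two stools sit around the table at the −y, +x sides.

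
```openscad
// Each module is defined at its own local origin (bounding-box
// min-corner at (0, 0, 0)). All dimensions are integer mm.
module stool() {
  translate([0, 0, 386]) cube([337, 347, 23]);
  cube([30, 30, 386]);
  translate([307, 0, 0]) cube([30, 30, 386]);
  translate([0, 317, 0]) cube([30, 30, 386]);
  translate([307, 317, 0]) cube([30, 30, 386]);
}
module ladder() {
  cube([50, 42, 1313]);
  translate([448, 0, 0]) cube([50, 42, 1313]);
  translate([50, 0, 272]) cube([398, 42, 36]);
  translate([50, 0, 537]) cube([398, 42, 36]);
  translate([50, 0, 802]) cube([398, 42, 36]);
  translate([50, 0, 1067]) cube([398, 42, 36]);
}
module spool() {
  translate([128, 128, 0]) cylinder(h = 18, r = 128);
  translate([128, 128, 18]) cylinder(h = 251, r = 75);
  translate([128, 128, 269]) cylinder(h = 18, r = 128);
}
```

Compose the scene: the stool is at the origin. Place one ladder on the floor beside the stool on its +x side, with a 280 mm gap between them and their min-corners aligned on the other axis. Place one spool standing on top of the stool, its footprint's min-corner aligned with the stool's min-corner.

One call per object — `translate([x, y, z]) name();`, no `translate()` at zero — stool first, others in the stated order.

stool();
translate([617, 0, 0]) ladder();
translate([0, 0, 409]) spool();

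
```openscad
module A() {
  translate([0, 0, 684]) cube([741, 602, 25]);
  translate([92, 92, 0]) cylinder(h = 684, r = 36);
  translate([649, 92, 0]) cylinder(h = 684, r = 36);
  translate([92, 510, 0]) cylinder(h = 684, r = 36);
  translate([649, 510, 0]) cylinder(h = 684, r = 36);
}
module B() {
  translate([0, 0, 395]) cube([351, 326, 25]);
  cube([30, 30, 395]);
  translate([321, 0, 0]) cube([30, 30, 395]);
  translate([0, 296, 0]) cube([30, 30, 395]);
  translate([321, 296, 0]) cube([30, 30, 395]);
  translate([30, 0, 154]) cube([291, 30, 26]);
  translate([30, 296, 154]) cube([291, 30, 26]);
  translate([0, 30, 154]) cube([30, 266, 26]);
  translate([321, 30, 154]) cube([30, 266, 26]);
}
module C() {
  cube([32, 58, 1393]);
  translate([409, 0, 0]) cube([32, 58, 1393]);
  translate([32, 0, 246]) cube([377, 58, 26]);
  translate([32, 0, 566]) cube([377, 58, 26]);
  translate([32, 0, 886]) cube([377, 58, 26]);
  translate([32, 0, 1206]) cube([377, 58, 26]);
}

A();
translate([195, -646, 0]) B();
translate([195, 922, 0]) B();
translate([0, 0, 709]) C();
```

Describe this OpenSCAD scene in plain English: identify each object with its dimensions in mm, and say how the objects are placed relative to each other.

A is a rectangular dining table. The top is 741×602×25 mm with its upper surface at z = 709 mm. It stands on four round legs of 72 mm diameter, each leg's bounding box inset 56 mm from the nearest pair of top edges, running from the floor to the underside of the top.

B is a simple wooden stool: a rectangular seat 351 mm (x) by 326 mm (y), 25 mm thick, top face at z = 420 mm, on four square legs, each 30×30 mm in cross-section. The legs rest on z = 0, each flush with a corner of the seat. Four stretchers, 30 mm wide and 26 mm tall, connect adjacent legs with their undersides at z = 154 mm, each running between the inner faces of the legs it joins and aligned with the legs' outer faces on the other axis.

C is a straight ladder. Two 32×58 mm vertical rails, 1393 mm tall, stand 441 mm apart (outside-to-outside) with their front faces coplanar on the −y side. 4 rungs, each 58 mm deep and 26 mm tall, span between the inner faces of the rails, front faces flush with the rails. The lowest rung's underside is at z = 246 mm and rungs are spaced 320 mm apart (underside to underside).

Two stools sit around the table at the −y, +y sides. The ladder is on top of the table.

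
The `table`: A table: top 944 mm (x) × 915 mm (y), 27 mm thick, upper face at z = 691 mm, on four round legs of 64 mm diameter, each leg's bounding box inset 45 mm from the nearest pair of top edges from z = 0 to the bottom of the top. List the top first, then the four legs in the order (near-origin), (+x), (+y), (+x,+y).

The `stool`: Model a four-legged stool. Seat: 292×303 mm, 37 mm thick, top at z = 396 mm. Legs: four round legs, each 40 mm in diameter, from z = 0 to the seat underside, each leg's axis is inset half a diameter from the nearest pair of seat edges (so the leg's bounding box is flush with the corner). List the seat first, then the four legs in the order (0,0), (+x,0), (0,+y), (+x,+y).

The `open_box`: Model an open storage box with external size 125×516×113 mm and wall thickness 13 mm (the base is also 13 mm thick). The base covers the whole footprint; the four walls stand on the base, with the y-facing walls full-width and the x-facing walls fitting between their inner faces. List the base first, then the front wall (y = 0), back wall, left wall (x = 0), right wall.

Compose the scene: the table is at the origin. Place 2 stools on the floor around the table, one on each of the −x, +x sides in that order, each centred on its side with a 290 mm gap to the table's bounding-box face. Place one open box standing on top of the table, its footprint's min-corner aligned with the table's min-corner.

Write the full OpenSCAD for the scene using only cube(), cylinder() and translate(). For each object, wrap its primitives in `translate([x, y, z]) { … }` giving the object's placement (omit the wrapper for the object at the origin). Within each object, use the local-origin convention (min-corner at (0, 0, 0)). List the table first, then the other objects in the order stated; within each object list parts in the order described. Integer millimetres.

translate([0, 0, 664]) cube([944, 915, 27]);
translate([77, 77, 0]) cylinder(h = 664, r = 32);
translate([867, 77, 0]) cylinder(h = 664, r = 32);
translate([77, 838, 0]) cylinder(h = 664, r = 32);
translate([867, 838, 0]) cylinder(h = 664, r = 32);
translate([-582, 306, 0]) {
  translate([0, 0, 359]) cube([292, 303, 37]);
  translate([20, 20, 0]) cylinder(h = 359, r = 20);
  translate([272, 20, 0]) cylinder(h = 359, r = 20);
  translate([20, 283, 0]) cylinder(h = 359, r = 20);
  translate([272, 283, 0]) cylinder(h = 359, r = 20);
}
translate([1234, 306, 0]) {
  translate([0, 0, 359]) cube([292, 303, 37]);
  translate([20, 20, 0]) cylinder(h = 359, r = 20);
  translate([272, 20, 0]) cylinder(h = 359, r = 20);
  translate([20, 283, 0]) cylinder(h = 359, r = 20);
  translate([272, 283, 0]) cylinder(h = 359, r = 20);
}
translate([0, 0, 691]) {
  cube([125, 516, 13]);
  translate([0, 0, 13]) cube([125, 13, 100]);
  translate([0, 503, 13]) cube([125, 13, 100]);
  translate([0, 13, 13]) cube([13, 490, 100]);
  translate([112, 13, 13]) cube([13, 490, 100]);
}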